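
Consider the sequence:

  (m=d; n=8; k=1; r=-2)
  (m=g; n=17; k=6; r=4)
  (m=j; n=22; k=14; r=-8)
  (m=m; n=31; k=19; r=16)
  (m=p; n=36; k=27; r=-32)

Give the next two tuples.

M: letters move forward 3 places in the alphabet, so d, g, j, m, p → s → v.
N — alternating steps +9, +5, +9, +5, …: 8, 17, 22, 31, 36 → 45 → 50.
K goes 1, 6, 14, 19, 27 → 32 → 40 (alternating steps +5, +8, +5, +8, …).
R goes -2, 4, -8, 16, -32 → 64 → -128 (×(-2) each step).
Putting the parts together: (m=s; n=45; k=32; r=64) and then (m=v; n=50; k=40; r=-128).

(m=s; n=45; k=32; r=64), (m=v; n=50; k=40; r=-128)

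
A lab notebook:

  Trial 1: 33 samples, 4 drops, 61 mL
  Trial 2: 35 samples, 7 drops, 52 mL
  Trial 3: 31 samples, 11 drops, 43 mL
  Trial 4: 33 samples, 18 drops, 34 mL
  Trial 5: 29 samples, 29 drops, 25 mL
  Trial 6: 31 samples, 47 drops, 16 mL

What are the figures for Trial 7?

Samples: alternating steps +2, −4, +2, −4, …; 33, 35, 31, 33, 29, 31 → 27.
Drops — each term is the sum of the two before it: 4, 7, 11, 18, 29, 47 → 76.
ML: −9 each step, so 61, 52, 43, 34, 25, 16 → 7.
Combining the parts gives 27 samples, 76 drops, 7 mL.

27 samples, 76 drops, 7 mL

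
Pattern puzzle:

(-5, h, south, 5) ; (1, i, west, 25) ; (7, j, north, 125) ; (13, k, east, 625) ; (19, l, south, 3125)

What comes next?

First coordinate — +6 each step: -5, 1, 7, 13, 19 → 25.
Letter: letters move forward 1 place in the alphabet, so h, i, j, k, l → m.
Direction: repeats south → west → north → east; south, west, north, east, south → west.
For the fourth coordinate, ×5 each step: 5, 25, 125, 625, 3125 → 15625.
Combining the parts gives (25, m, west, 15625).

(25, m, west, 15625)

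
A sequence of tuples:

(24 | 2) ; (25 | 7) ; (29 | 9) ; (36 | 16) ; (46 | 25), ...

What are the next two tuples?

(59 | 41), (75 | 66)

First component: differences are 1, 4, 7, … (increasing by 3 each time); 24, 25, 29, 36, 46 → 59 → 75.
Second component: 2, 7, 9, 16, 25 → 41 → 66 (each term is the sum of the two before it).
So the next two tuples are (59 | 41) and (75 | 66).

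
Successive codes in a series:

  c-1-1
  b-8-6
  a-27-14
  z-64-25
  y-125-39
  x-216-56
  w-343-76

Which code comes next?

Letter: c, b, a, z, y, x, w → v (letters move back 1 place in the alphabet, wrapping A→Z).
Second component: perfect cubes: 1³, 2³, 3³, …; 1, 8, 27, 64, 125, 216, 343 → 512.
Third component: 1, 6, 14, 25, 39, 56, 76 → 99 (differences are 5, 8, 11, … (increasing by 3 each time)).
So the next code is v-512-99.

v-512-99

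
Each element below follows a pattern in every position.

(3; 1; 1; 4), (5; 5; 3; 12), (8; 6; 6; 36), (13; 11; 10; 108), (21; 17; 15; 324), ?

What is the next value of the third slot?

First slot — each term is the sum of the two before it: 3, 5, 8, 13, 21 → 34.
Second slot — each term is the sum of the two before it: 1, 5, 6, 11, 17 → 28.
Third slot: differences are 2, 3, 4, … (increasing by 1 each time), so 1, 3, 6, 10, 15 → 21.
Fourth slot: 4, 12, 36, 108, 324 → 972 (×3 each step).

21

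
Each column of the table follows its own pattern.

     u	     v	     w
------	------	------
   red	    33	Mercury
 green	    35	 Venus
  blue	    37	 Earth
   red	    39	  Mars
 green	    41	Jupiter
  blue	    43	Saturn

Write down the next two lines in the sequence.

Column u: red, green, blue, red, green, blue → red → green (repeats red → green → blue).
Column v: +2 each step; 33, 35, 37, 39, 41, 43 → 45 → 47.
Column w: runs through the planets Mercury→Neptune; Mercury, Venus, Earth, Mars, Jupiter, Saturn → Uranus → Neptune.
Putting the parts together: red  45  Uranus and then green  47  Neptune.

red  45  Uranus; green  47  Neptune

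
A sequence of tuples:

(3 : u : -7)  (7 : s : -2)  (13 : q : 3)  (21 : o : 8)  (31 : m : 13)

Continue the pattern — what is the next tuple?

(43 : k : 18)

First value: differences are 4, 6, 8, … (increasing by 2 each time), so 3, 7, 13, 21, 31 → 43.
Letter — letters move back 2 places in the alphabet: u, s, q, o, m → k.
Third value: +5 each step; -7, -2, 3, 8, 13 → 18.
So the next tuple is (43 : k : 18).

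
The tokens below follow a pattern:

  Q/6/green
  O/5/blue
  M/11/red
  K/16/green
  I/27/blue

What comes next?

Letter: letters move back 2 places in the alphabet; Q, O, M, K, I → G.
Second component: 6, 5, 11, 16, 27 → 43 (each term is the sum of the two before it).
Colour goes green, blue, red, green, blue → red (repeats green → blue → red).
Combining the parts gives G/43/red.

G/43/red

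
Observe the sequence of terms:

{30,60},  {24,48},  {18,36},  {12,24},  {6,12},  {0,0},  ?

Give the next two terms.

{-6,-12}, {-12,-24}

First coordinate — −6 each step: 30, 24, 18, 12, 6, 0 → -6 → -12.
Second coordinate: always 2 × the first coordinate, so 60, 48, 36, 24, 12, 0 → -12 → -24.
So the next two terms are {-6,-12} and {-12,-24}.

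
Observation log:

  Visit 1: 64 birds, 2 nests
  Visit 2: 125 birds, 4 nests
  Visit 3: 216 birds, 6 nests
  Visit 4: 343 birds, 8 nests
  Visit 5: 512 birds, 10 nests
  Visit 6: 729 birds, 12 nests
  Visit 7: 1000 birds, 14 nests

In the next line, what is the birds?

For the birds, perfect cubes: 4³, 5³, 6³, …: 64, 125, 216, 343, 512, 729, 1000 → 1331.

1331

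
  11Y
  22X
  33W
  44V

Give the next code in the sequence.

55U

First component goes 11, 22, 33, 44 → 55 (+11 each step).
Letter: Y, X, W, V → U (letters move back 1 place in the alphabet).
Putting it together: 55U.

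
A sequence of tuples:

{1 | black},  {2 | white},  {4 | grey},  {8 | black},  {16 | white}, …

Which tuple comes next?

{32 | grey}

First part: ×2 each step, so 1, 2, 4, 8, 16 → 32.
Shade — repeats black → white → grey: black, white, grey, black, white → grey.
Putting it together: {32 | grey}.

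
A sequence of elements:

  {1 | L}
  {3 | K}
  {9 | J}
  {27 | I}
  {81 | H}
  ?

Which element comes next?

{243 | G}

For the first coordinate, ×3 each step: 1, 3, 9, 27, 81 → 243.
Letter: letters move back 1 place in the alphabet, so L, K, J, I, H → G.
So the next element is {243 | G}.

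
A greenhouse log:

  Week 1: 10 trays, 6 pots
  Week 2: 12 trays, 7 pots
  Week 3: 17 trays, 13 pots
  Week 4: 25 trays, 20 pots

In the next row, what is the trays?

36

Trays goes 10, 12, 17, 25 → 36 (differences are 2, 5, 8, … (increasing by 3 each time)).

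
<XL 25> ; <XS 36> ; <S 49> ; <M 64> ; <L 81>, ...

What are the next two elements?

Size goes XL, XS, S, M, L → XL → XS (runs through clothing sizes XS→XL).
For the second coordinate, perfect squares: 5², 6², 7², …: 25, 36, 49, 64, 81 → 100 → 121.
So the next two elements are <XL 100> and <XS 121>.

<XL 100>, <XS 121>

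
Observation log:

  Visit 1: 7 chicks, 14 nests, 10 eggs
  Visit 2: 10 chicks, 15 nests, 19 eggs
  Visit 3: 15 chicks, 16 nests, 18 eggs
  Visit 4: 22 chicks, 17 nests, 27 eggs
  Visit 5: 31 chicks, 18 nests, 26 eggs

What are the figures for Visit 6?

Chicks: 7, 10, 15, 22, 31 → 42 (differences are 3, 5, 7, … (increasing by 2 each time)).
Nests: +1 each step, so 14, 15, 16, 17, 18 → 19.
For the eggs, alternating steps +9, −1, +9, −1, …: 10, 19, 18, 27, 26 → 35.
Putting it together: 42 chicks, 19 nests, 35 eggs.

42 chicks, 19 nests, 35 eggs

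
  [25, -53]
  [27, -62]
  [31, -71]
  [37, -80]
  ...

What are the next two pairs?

[45, -89], [55, -98]

First slot: 25, 27, 31, 37 → 45 → 55 (differences are 2, 4, 6, … (increasing by 2 each time)).
Second slot: -53, -62, -71, -80 → -89 → -98 (−9 each step).
Putting the parts together: [45, -89] and then [55, -98].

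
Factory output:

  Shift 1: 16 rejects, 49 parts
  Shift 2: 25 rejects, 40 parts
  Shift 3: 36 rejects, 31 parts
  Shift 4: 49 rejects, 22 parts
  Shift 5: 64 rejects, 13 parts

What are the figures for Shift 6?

Rejects: perfect squares: 4², 5², 6², …; 16, 25, 36, 49, 64 → 81.
Parts goes 49, 40, 31, 22, 13 → 4 (−9 each step).
So the next line is 81 rejects, 4 parts.

81 rejects, 4 parts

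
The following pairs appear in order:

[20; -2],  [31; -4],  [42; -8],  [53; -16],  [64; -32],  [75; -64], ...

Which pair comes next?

[86; -128]

First entry goes 20, 31, 42, 53, 64, 75 → 86 (+11 each step).
For the second entry, ×2 each step: -2, -4, -8, -16, -32, -64 → -128.
So the next pair is [86; -128].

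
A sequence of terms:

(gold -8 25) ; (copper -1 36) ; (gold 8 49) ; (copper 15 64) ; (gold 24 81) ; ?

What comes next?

(copper 31 100)

Metal goes gold, copper, gold, copper, gold → copper (alternates gold ↔ copper).
For the second coordinate, alternating steps +7, +9, +7, +9, …: -8, -1, 8, 15, 24 → 31.
For the third coordinate, perfect squares: 5², 6², 7², …: 25, 36, 49, 64, 81 → 100.
So the next term is (copper 31 100).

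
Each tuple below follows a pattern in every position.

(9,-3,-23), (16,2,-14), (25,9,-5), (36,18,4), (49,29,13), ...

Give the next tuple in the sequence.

First component: 9, 16, 25, 36, 49 → 64 (perfect squares: 3², 4², 5², …).
Second component: differences are 5, 7, 9, … (increasing by 2 each time), so -3, 2, 9, 18, 29 → 42.
For the third component, +9 each step: -23, -14, -5, 4, 13 → 22.
Putting it together: (64,42,22).

(64,42,22)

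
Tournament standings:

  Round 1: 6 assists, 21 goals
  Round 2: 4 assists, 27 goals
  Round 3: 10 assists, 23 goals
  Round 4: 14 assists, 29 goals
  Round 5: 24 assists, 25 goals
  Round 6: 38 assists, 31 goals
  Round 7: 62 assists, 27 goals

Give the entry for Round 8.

100 assists, 33 goals

Assists: 6, 4, 10, 14, 24, 38, 62 → 100 (each term is the sum of the two before it).
Goals — alternating steps +6, −4, +6, −4, …: 21, 27, 23, 29, 25, 31, 27 → 33.
Combining the parts gives 100 assists, 33 goals.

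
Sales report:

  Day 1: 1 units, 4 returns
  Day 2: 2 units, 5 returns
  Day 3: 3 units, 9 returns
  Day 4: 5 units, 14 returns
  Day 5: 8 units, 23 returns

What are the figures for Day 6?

13 units, 37 returns

Units: 1, 2, 3, 5, 8 → 13 (each term is the sum of the two before it).
Returns: 4, 5, 9, 14, 23 → 37 (each term is the sum of the two before it).
Combining the parts gives 13 units, 37 returns.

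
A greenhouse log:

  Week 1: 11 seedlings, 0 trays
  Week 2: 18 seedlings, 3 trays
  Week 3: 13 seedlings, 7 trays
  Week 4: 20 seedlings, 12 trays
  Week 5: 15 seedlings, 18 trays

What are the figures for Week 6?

22 seedlings, 25 trays

Seedlings: 11, 18, 13, 20, 15 → 22 (alternating steps +7, −5, +7, −5, …).
For the trays, differences are 3, 4, 5, … (increasing by 1 each time): 0, 3, 7, 12, 18 → 25.
So the next row is 22 seedlings, 25 trays.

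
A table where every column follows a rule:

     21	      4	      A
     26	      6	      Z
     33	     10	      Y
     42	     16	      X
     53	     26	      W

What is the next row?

66  42  V

First component: differences are 5, 7, 9, … (increasing by 2 each time); 21, 26, 33, 42, 53 → 66.
Second component: each term is the sum of the two before it, so 4, 6, 10, 16, 26 → 42.
Letter: A, Z, Y, X, W → V (letters move back 1 place in the alphabet, wrapping A→Z).
Combining the parts gives 66  42  V.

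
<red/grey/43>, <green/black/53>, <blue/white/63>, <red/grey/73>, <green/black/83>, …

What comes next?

<blue/white/93>

Colour: repeats red → green → blue; red, green, blue, red, green → blue.
Shade: grey, black, white, grey, black → white (repeats grey → black → white).
Third component — +10 each step: 43, 53, 63, 73, 83 → 93.
Combining the parts gives <blue/white/93>.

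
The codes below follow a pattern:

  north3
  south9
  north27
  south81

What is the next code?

Direction: alternates north ↔ south; north, south, north, south → north.
Second component: 3, 9, 27, 81 → 243 (×3 each step).
Putting it together: north243.

north243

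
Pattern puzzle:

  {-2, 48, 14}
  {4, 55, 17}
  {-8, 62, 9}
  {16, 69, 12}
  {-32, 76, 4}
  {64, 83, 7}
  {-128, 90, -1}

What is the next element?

{256, 97, 2}

For the first part, ×(-2) each step: -2, 4, -8, 16, -32, 64, -128 → 256.
Second part goes 48, 55, 62, 69, 76, 83, 90 → 97 (+7 each step).
Third part: alternating steps +3, −8, +3, −8, …; 14, 17, 9, 12, 4, 7, -1 → 2.
Combining the parts gives {256, 97, 2}.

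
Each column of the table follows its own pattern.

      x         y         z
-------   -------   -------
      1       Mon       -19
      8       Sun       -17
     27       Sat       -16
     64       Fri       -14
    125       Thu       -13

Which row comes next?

216  Wed  -11

Column x: 1, 8, 27, 64, 125 → 216 (perfect cubes: 1³, 2³, 3³, …).
Column y: runs backward through the weekdays Mon→Sun; Mon, Sun, Sat, Fri, Thu → Wed.
For the column z, alternating steps +2, +1, +2, +1, …: -19, -17, -16, -14, -13 → -11.
Putting it together: 216  Wed  -11.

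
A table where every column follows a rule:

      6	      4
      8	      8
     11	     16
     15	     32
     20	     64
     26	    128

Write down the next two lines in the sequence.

33  256; 41  512

First component goes 6, 8, 11, 15, 20, 26 → 33 → 41 (differences are 2, 3, 4, … (increasing by 1 each time)).
Second component: ×2 each step, so 4, 8, 16, 32, 64, 128 → 256 → 512.
So the next two lines are 33  256 and 41  512.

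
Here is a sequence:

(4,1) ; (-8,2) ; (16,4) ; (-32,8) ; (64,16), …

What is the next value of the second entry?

Second entry: ×2 each step, so 1, 2, 4, 8, 16 → 32.

32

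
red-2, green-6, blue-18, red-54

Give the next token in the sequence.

green-162

Colour: repeats red → green → blue, so red, green, blue, red → green.
Second component goes 2, 6, 18, 54 → 162 (×3 each step).
So the next token is green-162.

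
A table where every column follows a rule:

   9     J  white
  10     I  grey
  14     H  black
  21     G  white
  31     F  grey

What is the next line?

For the first component, differences are 1, 4, 7, … (increasing by 3 each time): 9, 10, 14, 21, 31 → 44.
Letter: letters move back 1 place in the alphabet; J, I, H, G, F → E.
Shade goes white, grey, black, white, grey → black (repeats white → grey → black).
So the next line is 44  E  black.

44  E  black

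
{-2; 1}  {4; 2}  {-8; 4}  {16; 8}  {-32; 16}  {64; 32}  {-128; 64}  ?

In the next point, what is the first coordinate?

For the first coordinate, ×(-2) each step: -2, 4, -8, 16, -32, 64, -128 → 256.
Second coordinate: ×2 each step; 1, 2, 4, 8, 16, 32, 64 → 128.

256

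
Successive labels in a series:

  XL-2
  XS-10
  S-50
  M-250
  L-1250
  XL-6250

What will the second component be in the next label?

Size: repeats XL → XS → S → M → L; XL, XS, S, M, L, XL → XS.
Second component: ×5 each step; 2, 10, 50, 250, 1250, 6250 → 31250.

31250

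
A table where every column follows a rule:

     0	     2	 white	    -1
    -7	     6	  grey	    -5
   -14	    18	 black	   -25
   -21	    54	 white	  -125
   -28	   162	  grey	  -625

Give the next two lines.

-35  486  black  -3125; -42  1458  white  -15625

First component goes 0, -7, -14, -21, -28 → -35 → -42 (−7 each step).
Second component: ×3 each step, so 2, 6, 18, 54, 162 → 486 → 1458.
Shade goes white, grey, black, white, grey → black → white (repeats white → grey → black).
Fourth component: ×5 each step; -1, -5, -25, -125, -625 → -3125 → -15625.
So the next two lines are -35  486  black  -3125 and -42  1458  white  -15625.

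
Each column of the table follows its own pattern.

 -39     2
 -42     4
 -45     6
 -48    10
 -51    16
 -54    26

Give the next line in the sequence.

-57  42

First component: −3 each step, so -39, -42, -45, -48, -51, -54 → -57.
Second component goes 2, 4, 6, 10, 16, 26 → 42 (each term is the sum of the two before it).
So the next line is -57  42.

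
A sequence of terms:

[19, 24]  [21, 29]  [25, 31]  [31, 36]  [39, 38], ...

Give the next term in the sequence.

[49, 43]

For the first part, differences are 2, 4, 6, … (increasing by 2 each time): 19, 21, 25, 31, 39 → 49.
Second part — alternating steps +5, +2, +5, +2, …: 24, 29, 31, 36, 38 → 43.
So the next term is [49, 43].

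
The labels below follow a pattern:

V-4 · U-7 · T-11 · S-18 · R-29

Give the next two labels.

For the letter, letters move back 1 place in the alphabet: V, U, T, S, R → Q → P.
Second component — each term is the sum of the two before it: 4, 7, 11, 18, 29 → 47 → 76.
So the next two labels are Q-47 and P-76.

Q-47 then P-76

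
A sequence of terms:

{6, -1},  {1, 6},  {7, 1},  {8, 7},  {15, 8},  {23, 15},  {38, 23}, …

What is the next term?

{61, 38}

First part — each term is the sum of the two before it: 6, 1, 7, 8, 15, 23, 38 → 61.
Second part: always the previous value of the first part, so -1, 6, 1, 7, 8, 15, 23 → 38.
Putting it together: {61, 38}.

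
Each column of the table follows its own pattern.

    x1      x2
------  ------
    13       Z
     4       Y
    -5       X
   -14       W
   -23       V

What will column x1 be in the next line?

-32

Column x1: 13, 4, -5, -14, -23 → -32 (−9 each step).
For the column x2, letters move back 1 place in the alphabet: Z, Y, X, W, V → U.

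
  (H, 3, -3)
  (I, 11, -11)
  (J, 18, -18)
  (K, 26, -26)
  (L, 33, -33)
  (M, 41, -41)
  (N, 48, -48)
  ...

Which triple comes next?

Letter: H, I, J, K, L, M, N → O (letters move forward 1 place in the alphabet).
Second value: alternating steps +8, +7, +8, +7, …, so 3, 11, 18, 26, 33, 41, 48 → 56.
Third value: always the negative of the second value, so -3, -11, -18, -26, -33, -41, -48 → -56.
Combining the parts gives (O, 56, -56).

(O, 56, -56)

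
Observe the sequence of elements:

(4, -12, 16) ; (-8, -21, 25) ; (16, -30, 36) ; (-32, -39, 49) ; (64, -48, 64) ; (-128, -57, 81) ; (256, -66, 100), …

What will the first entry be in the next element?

First entry — ×(-2) each step: 4, -8, 16, -32, 64, -128, 256 → -512.
Second entry: −9 each step, so -12, -21, -30, -39, -48, -57, -66 → -75.
Third entry: 16, 25, 36, 49, 64, 81, 100 → 121 (perfect squares: 4², 5², 6², …).

-512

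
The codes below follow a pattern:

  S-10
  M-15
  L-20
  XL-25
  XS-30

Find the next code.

Size — runs through clothing sizes XS→XL: S, M, L, XL, XS → S.
Second component — +5 each step: 10, 15, 20, 25, 30 → 35.
Combining the parts gives S-35.

S-35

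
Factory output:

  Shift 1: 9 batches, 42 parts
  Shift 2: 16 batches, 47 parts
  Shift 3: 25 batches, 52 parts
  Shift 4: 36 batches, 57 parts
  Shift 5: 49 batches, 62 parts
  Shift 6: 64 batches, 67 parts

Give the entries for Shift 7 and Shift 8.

Batches goes 9, 16, 25, 36, 49, 64 → 81 → 100 (perfect squares: 3², 4², 5², …).
Parts: 42, 47, 52, 57, 62, 67 → 72 → 77 (+5 each step).
Putting the parts together: 81 batches, 72 parts and then 100 batches, 77 parts.

81 batches, 72 parts; 100 batches, 77 parts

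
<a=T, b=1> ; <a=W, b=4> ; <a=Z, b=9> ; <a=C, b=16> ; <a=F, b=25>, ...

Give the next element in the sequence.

For the a, letters move forward 3 places in the alphabet, wrapping Z→A: T, W, Z, C, F → I.
B — perfect squares: 1², 2², 3², …: 1, 4, 9, 16, 25 → 36.
So the next element is <a=I, b=36>.

<a=I, b=36>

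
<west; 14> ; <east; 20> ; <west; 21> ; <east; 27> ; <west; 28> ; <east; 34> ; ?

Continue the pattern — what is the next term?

For the direction, alternates west ↔ east: west, east, west, east, west, east → west.
Second component: 14, 20, 21, 27, 28, 34 → 35 (alternating steps +6, +1, +6, +1, …).
Putting it together: <west; 35>.

<west; 35>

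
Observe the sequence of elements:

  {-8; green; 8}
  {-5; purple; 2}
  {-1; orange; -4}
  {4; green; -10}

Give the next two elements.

{10; purple; -16}, {17; orange; -22}

First part: -8, -5, -1, 4 → 10 → 17 (differences are 3, 4, 5, … (increasing by 1 each time)).
Colour: repeats green → purple → orange, so green, purple, orange, green → purple → orange.
Third part: −6 each step, so 8, 2, -4, -10 → -16 → -22.
So the next two elements are {10; purple; -16} and {17; orange; -22}.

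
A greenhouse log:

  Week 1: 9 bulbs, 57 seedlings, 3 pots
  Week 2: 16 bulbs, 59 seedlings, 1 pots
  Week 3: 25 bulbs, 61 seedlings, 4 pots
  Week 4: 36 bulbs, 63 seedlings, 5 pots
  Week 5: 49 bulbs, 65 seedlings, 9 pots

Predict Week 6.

Bulbs goes 9, 16, 25, 36, 49 → 64 (perfect squares: 3², 4², 5², …).
Seedlings goes 57, 59, 61, 63, 65 → 67 (+2 each step).
Pots — each term is the sum of the two before it: 3, 1, 4, 5, 9 → 14.
Combining the parts gives 64 bulbs, 67 seedlings, 14 pots.

64 bulbs, 67 seedlings, 14 pots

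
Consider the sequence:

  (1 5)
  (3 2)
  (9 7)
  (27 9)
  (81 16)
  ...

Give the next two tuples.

First value: ×3 each step, so 1, 3, 9, 27, 81 → 243 → 729.
Second value: each term is the sum of the two before it, so 5, 2, 7, 9, 16 → 25 → 41.
So the next two tuples are (243 25) and (729 41).

(243 25), (729 41)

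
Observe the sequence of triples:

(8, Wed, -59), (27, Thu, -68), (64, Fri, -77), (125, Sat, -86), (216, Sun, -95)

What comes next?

First entry: perfect cubes: 2³, 3³, 4³, …, so 8, 27, 64, 125, 216 → 343.
Day: runs through the weekdays Mon→Sun, so Wed, Thu, Fri, Sat, Sun → Mon.
Third entry: −9 each step; -59, -68, -77, -86, -95 → -104.
So the next triple is (343, Mon, -104).

(343, Mon, -104)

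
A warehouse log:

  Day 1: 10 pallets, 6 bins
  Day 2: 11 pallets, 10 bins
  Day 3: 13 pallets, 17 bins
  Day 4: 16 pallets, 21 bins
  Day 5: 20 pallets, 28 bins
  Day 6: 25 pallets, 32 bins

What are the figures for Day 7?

31 pallets, 39 bins

Pallets: differences are 1, 2, 3, … (increasing by 1 each time); 10, 11, 13, 16, 20, 25 → 31.
For the bins, alternating steps +4, +7, +4, +7, …: 6, 10, 17, 21, 28, 32 → 39.
Putting it together: 31 pallets, 39 bins.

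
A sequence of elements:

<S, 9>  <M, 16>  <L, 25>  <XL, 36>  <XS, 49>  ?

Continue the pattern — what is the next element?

Size goes S, M, L, XL, XS → S (runs through clothing sizes XS→XL).
Second slot: 9, 16, 25, 36, 49 → 64 (perfect squares: 3², 4², 5², …).
So the next element is <S, 64>.

<S, 64>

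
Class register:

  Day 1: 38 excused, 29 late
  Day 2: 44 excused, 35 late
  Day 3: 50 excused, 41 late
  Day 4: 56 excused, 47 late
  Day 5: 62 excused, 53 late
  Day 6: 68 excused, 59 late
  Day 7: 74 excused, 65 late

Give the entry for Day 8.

80 excused, 71 late

Excused: 38, 44, 50, 56, 62, 68, 74 → 80 (+6 each step).
Late — always 9 less than the excused: 29, 35, 41, 47, 53, 59, 65 → 71.
So the next line is 80 excused, 71 late.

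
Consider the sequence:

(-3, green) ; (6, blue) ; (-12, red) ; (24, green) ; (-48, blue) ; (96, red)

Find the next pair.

First coordinate: ×(-2) each step, so -3, 6, -12, 24, -48, 96 → -192.
Colour goes green, blue, red, green, blue, red → green (repeats green → blue → red).
So the next pair is (-192, green).

(-192, green)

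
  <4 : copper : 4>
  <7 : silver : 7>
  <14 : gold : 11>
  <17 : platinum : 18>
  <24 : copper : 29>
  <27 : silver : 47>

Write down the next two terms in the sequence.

For the first entry, alternating steps +3, +7, +3, +7, …: 4, 7, 14, 17, 24, 27 → 34 → 37.
Metal — repeats copper → silver → gold → platinum: copper, silver, gold, platinum, copper, silver → gold → platinum.
Third entry goes 4, 7, 11, 18, 29, 47 → 76 → 123 (each term is the sum of the two before it).
Putting the parts together: <34 : gold : 76> and then <37 : platinum : 123>.

<34 : gold : 76>, <37 : platinum : 123>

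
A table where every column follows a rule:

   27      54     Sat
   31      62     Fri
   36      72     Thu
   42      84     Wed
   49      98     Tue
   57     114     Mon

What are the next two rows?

First component goes 27, 31, 36, 42, 49, 57 → 66 → 76 (differences are 4, 5, 6, … (increasing by 1 each time)).
For the second component, always 2 × the first component: 54, 62, 72, 84, 98, 114 → 132 → 152.
Day goes Sat, Fri, Thu, Wed, Tue, Mon → Sun → Sat (runs backward through the weekdays Mon→Sun).
So the next two rows are 66  132  Sun and 76  152  Sat.

66  132  Sun; 76  152  Sat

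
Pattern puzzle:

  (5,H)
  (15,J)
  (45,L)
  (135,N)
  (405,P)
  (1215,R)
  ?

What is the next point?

First slot goes 5, 15, 45, 135, 405, 1215 → 3645 (×3 each step).
Letter: H, J, L, N, P, R → T (letters move forward 2 places in the alphabet).
Combining the parts gives (3645,T).

(3645,T)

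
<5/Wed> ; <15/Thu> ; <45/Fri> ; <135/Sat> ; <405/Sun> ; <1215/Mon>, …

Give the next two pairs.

First value: ×3 each step, so 5, 15, 45, 135, 405, 1215 → 3645 → 10935.
Day: runs through the weekdays Mon→Sun; Wed, Thu, Fri, Sat, Sun, Mon → Tue → Wed.
Putting the parts together: <3645/Tue> and then <10935/Wed>.

<3645/Tue>, <10935/Wed>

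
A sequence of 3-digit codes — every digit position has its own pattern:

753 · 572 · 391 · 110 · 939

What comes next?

758

First digit: −2 each step, mod 10; 7, 5, 3, 1, 9 → 7.
For the second digit, +2 each step, mod 10: 5, 7, 9, 1, 3 → 5.
Third digit: −1 each step, mod 10, so 3, 2, 1, 0, 9 → 8.
So the next code is 758.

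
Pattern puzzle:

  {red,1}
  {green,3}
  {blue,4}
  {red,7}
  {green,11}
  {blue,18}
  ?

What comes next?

For the colour, repeats red → green → blue: red, green, blue, red, green, blue → red.
Second coordinate: each term is the sum of the two before it, so 1, 3, 4, 7, 11, 18 → 29.
Combining the parts gives {red,29}.

{red,29}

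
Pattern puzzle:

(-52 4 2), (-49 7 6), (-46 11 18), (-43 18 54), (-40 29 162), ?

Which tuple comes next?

First value goes -52, -49, -46, -43, -40 → -37 (+3 each step).
Second value: each term is the sum of the two before it; 4, 7, 11, 18, 29 → 47.
Third value: ×3 each step; 2, 6, 18, 54, 162 → 486.
Putting it together: (-37 47 486).

(-37 47 486)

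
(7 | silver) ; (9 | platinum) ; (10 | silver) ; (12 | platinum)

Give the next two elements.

First coordinate goes 7, 9, 10, 12 → 13 → 15 (alternating steps +2, +1, +2, +1, …).
For the metal, alternates silver ↔ platinum: silver, platinum, silver, platinum → silver → platinum.
Putting the parts together: (13 | silver) and then (15 | platinum).

(13 | silver), (15 | platinum)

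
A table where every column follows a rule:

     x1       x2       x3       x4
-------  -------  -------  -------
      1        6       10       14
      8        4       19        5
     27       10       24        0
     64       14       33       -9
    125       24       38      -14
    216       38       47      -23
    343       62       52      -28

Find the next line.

512  100  61  -37

For the column x1, perfect cubes: 1³, 2³, 3³, …: 1, 8, 27, 64, 125, 216, 343 → 512.
Column x2: each term is the sum of the two before it; 6, 4, 10, 14, 24, 38, 62 → 100.
Column x3: 10, 19, 24, 33, 38, 47, 52 → 61 (alternating steps +9, +5, +9, +5, …).
Column x4: together with the column x3 always sums to 24; 14, 5, 0, -9, -14, -23, -28 → -37.
Putting it together: 512  100  61  -37.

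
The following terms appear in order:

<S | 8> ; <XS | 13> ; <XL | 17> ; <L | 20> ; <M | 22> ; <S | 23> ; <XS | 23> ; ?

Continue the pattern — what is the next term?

Size — repeats S → XS → XL → L → M: S, XS, XL, L, M, S, XS → XL.
Second component: differences are 5, 4, 3, … (decreasing by 1 each time), so 8, 13, 17, 20, 22, 23, 23 → 22.
Combining the parts gives <XL | 22>.

<XL | 22>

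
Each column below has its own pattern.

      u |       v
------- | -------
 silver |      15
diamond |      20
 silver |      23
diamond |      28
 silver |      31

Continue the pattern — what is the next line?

Column u: alternates silver ↔ diamond; silver, diamond, silver, diamond, silver → diamond.
Column v: alternating steps +5, +3, +5, +3, …, so 15, 20, 23, 28, 31 → 36.
So the next line is diamond  36.

diamond  36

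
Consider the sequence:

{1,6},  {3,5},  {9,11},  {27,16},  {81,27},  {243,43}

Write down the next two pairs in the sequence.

First slot: 1, 3, 9, 27, 81, 243 → 729 → 2187 (×3 each step).
For the second slot, each term is the sum of the two before it: 6, 5, 11, 16, 27, 43 → 70 → 113.
So the next two pairs are {729,70} and {2187,113}.

{729,70}, {2187,113}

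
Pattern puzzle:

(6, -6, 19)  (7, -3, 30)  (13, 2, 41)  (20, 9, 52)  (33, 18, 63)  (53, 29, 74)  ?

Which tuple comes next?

(86, 42, 85)

First part goes 6, 7, 13, 20, 33, 53 → 86 (each term is the sum of the two before it).
Second part — differences are 3, 5, 7, … (increasing by 2 each time): -6, -3, 2, 9, 18, 29 → 42.
Third part goes 19, 30, 41, 52, 63, 74 → 85 (+11 each step).
So the next tuple is (86, 42, 85).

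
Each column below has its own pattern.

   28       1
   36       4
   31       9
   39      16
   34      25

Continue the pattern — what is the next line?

First component goes 28, 36, 31, 39, 34 → 42 (alternating steps +8, −5, +8, −5, …).
Second component — perfect squares: 1², 2², 3², …: 1, 4, 9, 16, 25 → 36.
So the next line is 42  36.

42  36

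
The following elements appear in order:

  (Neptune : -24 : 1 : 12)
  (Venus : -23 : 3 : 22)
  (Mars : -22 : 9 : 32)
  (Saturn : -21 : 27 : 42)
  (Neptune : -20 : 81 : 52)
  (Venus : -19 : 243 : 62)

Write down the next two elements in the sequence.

Planet — repeats Neptune → Venus → Mars → Saturn: Neptune, Venus, Mars, Saturn, Neptune, Venus → Mars → Saturn.
Second component goes -24, -23, -22, -21, -20, -19 → -18 → -17 (+1 each step).
Third component: 1, 3, 9, 27, 81, 243 → 729 → 2187 (×3 each step).
Fourth component: +10 each step, so 12, 22, 32, 42, 52, 62 → 72 → 82.
So the next two elements are (Mars : -18 : 729 : 72) and (Saturn : -17 : 2187 : 82).

(Mars : -18 : 729 : 72), (Saturn : -17 : 2187 : 82)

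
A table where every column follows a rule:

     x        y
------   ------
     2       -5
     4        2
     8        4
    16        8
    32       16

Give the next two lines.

Column x: 2, 4, 8, 16, 32 → 64 → 128 (×2 each step).
Column y goes -5, 2, 4, 8, 16 → 32 → 64 (always the previous value of the column x).
Putting the parts together: 64  32 and then 128  64.

64  32; 128  64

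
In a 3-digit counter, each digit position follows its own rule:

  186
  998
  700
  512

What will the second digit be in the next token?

First digit: −2 each step, mod 10; 1, 9, 7, 5 → 3.
Second digit: +1 each step, mod 10, so 8, 9, 0, 1 → 2.
Third digit: 6, 8, 0, 2 → 4 (+2 each step, mod 10).

2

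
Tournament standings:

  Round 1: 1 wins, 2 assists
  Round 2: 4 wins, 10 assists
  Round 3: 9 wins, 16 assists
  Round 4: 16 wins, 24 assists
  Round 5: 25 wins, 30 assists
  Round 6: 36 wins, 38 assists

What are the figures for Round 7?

49 wins, 44 assists

Wins: 1, 4, 9, 16, 25, 36 → 49 (perfect squares: 1², 2², 3², …).
Assists: alternating steps +8, +6, +8, +6, …, so 2, 10, 16, 24, 30, 38 → 44.
Combining the parts gives 49 wins, 44 assists.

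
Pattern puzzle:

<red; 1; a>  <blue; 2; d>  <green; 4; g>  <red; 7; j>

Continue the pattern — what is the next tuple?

Colour: repeats red → blue → green; red, blue, green, red → blue.
Second coordinate — differences are 1, 2, 3, … (increasing by 1 each time): 1, 2, 4, 7 → 11.
Letter: letters move forward 3 places in the alphabet, so a, d, g, j → m.
So the next tuple is <blue; 11; m>.

<blue; 11; m>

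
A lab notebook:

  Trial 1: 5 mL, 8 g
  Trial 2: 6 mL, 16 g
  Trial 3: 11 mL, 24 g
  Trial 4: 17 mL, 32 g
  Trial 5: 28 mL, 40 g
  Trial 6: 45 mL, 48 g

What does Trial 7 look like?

For the mL, each term is the sum of the two before it: 5, 6, 11, 17, 28, 45 → 73.
G — +8 each step: 8, 16, 24, 32, 40, 48 → 56.
Combining the parts gives 73 mL, 56 g.

73 mL, 56 g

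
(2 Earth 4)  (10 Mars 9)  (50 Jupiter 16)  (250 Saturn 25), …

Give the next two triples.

(1250 Uranus 36), (6250 Neptune 49)

First slot goes 2, 10, 50, 250 → 1250 → 6250 (×5 each step).
Planet goes Earth, Mars, Jupiter, Saturn → Uranus → Neptune (runs through the planets Mercury→Neptune).
For the third slot, perfect squares: 2², 3², 4², …: 4, 9, 16, 25 → 36 → 49.
So the next two triples are (1250 Uranus 36) and (6250 Neptune 49).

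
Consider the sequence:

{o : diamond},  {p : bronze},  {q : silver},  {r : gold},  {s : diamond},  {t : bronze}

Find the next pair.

Letter — letters move forward 1 place in the alphabet: o, p, q, r, s, t → u.
Rank: diamond, bronze, silver, gold, diamond, bronze → silver (repeats diamond → bronze → silver → gold).
Putting it together: {u : silver}.

{u : silver}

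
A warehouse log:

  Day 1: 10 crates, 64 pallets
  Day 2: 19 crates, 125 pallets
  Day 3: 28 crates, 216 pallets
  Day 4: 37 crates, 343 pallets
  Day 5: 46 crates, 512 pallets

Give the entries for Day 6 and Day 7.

Crates: 10, 19, 28, 37, 46 → 55 → 64 (+9 each step).
Pallets: 64, 125, 216, 343, 512 → 729 → 1000 (perfect cubes: 4³, 5³, 6³, …).
So the next two records are 55 crates, 729 pallets and 64 crates, 1000 pallets.

55 crates, 729 pallets; 64 crates, 1000 pallets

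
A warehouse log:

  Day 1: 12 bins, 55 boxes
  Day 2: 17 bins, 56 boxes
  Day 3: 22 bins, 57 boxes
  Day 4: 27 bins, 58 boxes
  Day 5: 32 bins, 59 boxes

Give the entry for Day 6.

37 bins, 60 boxes

Bins: 12, 17, 22, 27, 32 → 37 (+5 each step).
Boxes: +1 each step, so 55, 56, 57, 58, 59 → 60.
Putting it together: 37 bins, 60 boxes.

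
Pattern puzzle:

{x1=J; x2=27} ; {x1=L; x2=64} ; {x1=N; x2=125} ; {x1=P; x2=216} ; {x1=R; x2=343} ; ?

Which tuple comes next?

{x1=T; x2=512}

For the x1, letters move forward 2 places in the alphabet: J, L, N, P, R → T.
X2 goes 27, 64, 125, 216, 343 → 512 (perfect cubes: 3³, 4³, 5³, …).
Combining the parts gives {x1=T; x2=512}.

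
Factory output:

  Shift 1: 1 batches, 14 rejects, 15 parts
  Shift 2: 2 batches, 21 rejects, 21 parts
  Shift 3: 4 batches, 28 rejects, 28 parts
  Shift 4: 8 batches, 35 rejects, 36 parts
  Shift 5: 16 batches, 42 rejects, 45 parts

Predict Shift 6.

32 batches, 49 rejects, 55 parts

Batches — ×2 each step: 1, 2, 4, 8, 16 → 32.
Rejects: 14, 21, 28, 35, 42 → 49 (+7 each step).
Parts: differences are 6, 7, 8, … (increasing by 1 each time); 15, 21, 28, 36, 45 → 55.
Combining the parts gives 32 batches, 49 rejects, 55 parts.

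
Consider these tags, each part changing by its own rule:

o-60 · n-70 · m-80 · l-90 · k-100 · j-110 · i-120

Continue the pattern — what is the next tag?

h-130

Letter: o, n, m, l, k, j, i → h (letters move back 1 place in the alphabet).
Second component: +10 each step, so 60, 70, 80, 90, 100, 110, 120 → 130.
Combining the parts gives h-130.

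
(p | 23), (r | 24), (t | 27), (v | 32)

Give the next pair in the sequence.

(x | 39)

Letter — letters move forward 2 places in the alphabet: p, r, t, v → x.
Second entry: differences are 1, 3, 5, … (increasing by 2 each time); 23, 24, 27, 32 → 39.
Combining the parts gives (x | 39).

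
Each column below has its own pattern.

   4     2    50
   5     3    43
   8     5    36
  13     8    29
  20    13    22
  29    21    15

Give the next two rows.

40  34  8; 53  55  1

First component goes 4, 5, 8, 13, 20, 29 → 40 → 53 (differences are 1, 3, 5, … (increasing by 2 each time)).
Second component — each term is the sum of the two before it: 2, 3, 5, 8, 13, 21 → 34 → 55.
Third component — −7 each step: 50, 43, 36, 29, 22, 15 → 8 → 1.
Putting the parts together: 40  34  8 and then 53  55  1.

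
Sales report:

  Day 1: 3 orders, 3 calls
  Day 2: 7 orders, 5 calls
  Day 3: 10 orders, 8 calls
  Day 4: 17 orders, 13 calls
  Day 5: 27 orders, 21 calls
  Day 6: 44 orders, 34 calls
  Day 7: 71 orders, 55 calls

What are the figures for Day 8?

115 orders, 89 calls

For the orders, each term is the sum of the two before it: 3, 7, 10, 17, 27, 44, 71 → 115.
Calls — each term is the sum of the two before it: 3, 5, 8, 13, 21, 34, 55 → 89.
Combining the parts gives 115 orders, 89 calls.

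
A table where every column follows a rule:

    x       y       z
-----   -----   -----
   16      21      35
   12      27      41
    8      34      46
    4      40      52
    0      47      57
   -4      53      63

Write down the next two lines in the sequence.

Column x goes 16, 12, 8, 4, 0, -4 → -8 → -12 (−4 each step).
Column y: alternating steps +6, +7, +6, +7, …, so 21, 27, 34, 40, 47, 53 → 60 → 66.
Column z goes 35, 41, 46, 52, 57, 63 → 68 → 74 (alternating steps +6, +5, +6, +5, …).
So the next two lines are -8  60  68 and -12  66  74.

-8  60  68; -12  66  74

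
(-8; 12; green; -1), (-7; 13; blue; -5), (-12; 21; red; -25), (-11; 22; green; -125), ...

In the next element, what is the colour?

Colour — repeats green → blue → red: green, blue, red, green → blue.

blue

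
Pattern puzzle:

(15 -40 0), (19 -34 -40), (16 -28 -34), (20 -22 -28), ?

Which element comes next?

First coordinate: alternating steps +4, −3, +4, −3, …, so 15, 19, 16, 20 → 17.
Second coordinate: -40, -34, -28, -22 → -16 (+6 each step).
Third coordinate: 0, -40, -34, -28 → -22 (always the previous value of the second coordinate).
So the next element is (17 -16 -22).

(17 -16 -22)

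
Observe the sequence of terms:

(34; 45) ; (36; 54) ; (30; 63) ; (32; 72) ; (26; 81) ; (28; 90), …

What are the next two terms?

First value goes 34, 36, 30, 32, 26, 28 → 22 → 24 (alternating steps +2, −6, +2, −6, …).
Second value: +9 each step; 45, 54, 63, 72, 81, 90 → 99 → 108.
So the next two terms are (22; 99) and (24; 108).

(22; 99), (24; 108)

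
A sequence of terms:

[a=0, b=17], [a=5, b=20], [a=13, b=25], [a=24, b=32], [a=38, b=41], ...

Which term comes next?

A: differences are 5, 8, 11, … (increasing by 3 each time), so 0, 5, 13, 24, 38 → 55.
B: 17, 20, 25, 32, 41 → 52 (differences are 3, 5, 7, … (increasing by 2 each time)).
Combining the parts gives [a=55, b=52].

[a=55, b=52]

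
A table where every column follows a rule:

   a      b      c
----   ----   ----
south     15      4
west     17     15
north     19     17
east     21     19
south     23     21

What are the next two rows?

west  25  23; north  27  25

Column a — repeats south → west → north → east: south, west, north, east, south → west → north.
Column b: 15, 17, 19, 21, 23 → 25 → 27 (+2 each step).
For the column c, always the previous value of the column b: 4, 15, 17, 19, 21 → 23 → 25.
Putting the parts together: west  25  23 and then north  27  25.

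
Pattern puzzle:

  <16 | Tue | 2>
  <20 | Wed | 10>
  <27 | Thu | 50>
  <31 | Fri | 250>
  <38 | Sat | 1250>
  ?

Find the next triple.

First component: alternating steps +4, +7, +4, +7, …; 16, 20, 27, 31, 38 → 42.
Day: runs through the weekdays Mon→Sun; Tue, Wed, Thu, Fri, Sat → Sun.
For the third component, ×5 each step: 2, 10, 50, 250, 1250 → 6250.
Putting it together: <42 | Sun | 6250>.

<42 | Sun | 6250>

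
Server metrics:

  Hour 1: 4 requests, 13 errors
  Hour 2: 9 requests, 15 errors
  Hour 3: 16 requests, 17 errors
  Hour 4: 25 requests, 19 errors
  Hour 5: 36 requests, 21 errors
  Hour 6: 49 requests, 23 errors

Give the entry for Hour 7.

64 requests, 25 errors

For the requests, perfect squares: 2², 3², 4², …: 4, 9, 16, 25, 36, 49 → 64.
Errors: +2 each step, so 13, 15, 17, 19, 21, 23 → 25.
Putting it together: 64 requests, 25 errors.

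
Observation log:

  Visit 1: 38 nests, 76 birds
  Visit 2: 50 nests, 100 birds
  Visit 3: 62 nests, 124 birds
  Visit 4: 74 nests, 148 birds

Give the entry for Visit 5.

86 nests, 172 birds

Nests: +12 each step; 38, 50, 62, 74 → 86.
Birds goes 76, 100, 124, 148 → 172 (always 2 × the nests).
Putting it together: 86 nests, 172 birds.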